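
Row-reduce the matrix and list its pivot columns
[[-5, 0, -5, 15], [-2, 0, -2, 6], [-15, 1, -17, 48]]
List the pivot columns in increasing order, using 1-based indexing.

Multiply R1 by -1/5.
  [   1  0    1  -3 ]
  [  -2  0   -2   6 ]
  [ -15  1  -17  48 ]
Add 2 times R1 to R2.
  [   1  0    1  -3 ]
  [   0  0    0   0 ]
  [ -15  1  -17  48 ]
Add 15 times R1 to R3.
  [ 1  0   1  -3 ]
  [ 0  0   0   0 ]
  [ 0  1  -2   3 ]
Swap R2 and R3.
  [ 1  0   1  -3 ]
  [ 0  1  -2   3 ]
  [ 0  0   0   0 ]
Pivot columns are the columns containing a leading 1.

1, 2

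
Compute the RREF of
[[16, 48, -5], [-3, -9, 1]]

[[1, 3, 0], [0, 0, 1]]

R1 ← 1/16·R1
  [  1   3  -5/16 ]
  [ -3  -9      1 ]
R2 ← R2 + 3·R1
  [ 1  3  -5/16 ]
  [ 0  0   1/16 ]
R2 ← 16·R2
  [ 1  3  -5/16 ]
  [ 0  0      1 ]
R1 ← R1 + 5/16·R2
  [ 1  3  0 ]
  [ 0  0  1 ]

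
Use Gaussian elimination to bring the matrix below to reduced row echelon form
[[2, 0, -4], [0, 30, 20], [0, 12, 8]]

R1 → 1/2·R1
  [ 1   0  -2 ]
  [ 0  30  20 ]
  [ 0  12   8 ]
R2 → 1/30·R2
  [ 1   0   -2 ]
  [ 0   1  2/3 ]
  [ 0  12    8 ]
R3 → R3 − 12·R2
  [ 1  0   -2 ]
  [ 0  1  2/3 ]
  [ 0  0    0 ]

[[1, 0, -2], [0, 1, 2/3], [0, 0, 0]]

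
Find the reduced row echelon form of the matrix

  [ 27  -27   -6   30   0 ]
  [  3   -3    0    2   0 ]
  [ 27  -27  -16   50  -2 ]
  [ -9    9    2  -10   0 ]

[[1, -1, 0, 2/3, 0], [0, 0, 1, -2, 0], [0, 0, 0, 0, 1], [0, 0, 0, 0, 0]]

R1 ← 1/27·R1
R2 ← R2 − 3·R1
R3 ← R3 − 27·R1
R4 ← R4 + 9·R1
R2 ← 3/2·R2
R3 ← R3 + 10·R2
R3 ← -1/2·R3
R1 ← R1 + 2/9·R2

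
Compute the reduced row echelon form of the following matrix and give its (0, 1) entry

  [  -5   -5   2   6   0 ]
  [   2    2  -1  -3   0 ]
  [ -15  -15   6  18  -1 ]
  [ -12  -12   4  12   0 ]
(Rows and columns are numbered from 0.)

1

Multiply ρ1 by -1/5.
  [   1    1  -2/5  -6/5   0 ]
  [   2    2    -1    -3   0 ]
  [ -15  -15     6    18  -1 ]
  [ -12  -12     4    12   0 ]
Subtract 2 times ρ1 from ρ2.
  [   1    1  -2/5  -6/5   0 ]
  [   0    0  -1/5  -3/5   0 ]
  [ -15  -15     6    18  -1 ]
  [ -12  -12     4    12   0 ]
Add 15 times ρ1 to ρ3.
  [   1    1  -2/5  -6/5   0 ]
  [   0    0  -1/5  -3/5   0 ]
  [   0    0     0     0  -1 ]
  [ -12  -12     4    12   0 ]
Add 12 times ρ1 to ρ4.
  [ 1  1  -2/5   -6/5   0 ]
  [ 0  0  -1/5   -3/5   0 ]
  [ 0  0     0      0  -1 ]
  [ 0  0  -4/5  -12/5   0 ]
Multiply ρ2 by -5.
  [ 1  1  -2/5   -6/5   0 ]
  [ 0  0     1      3   0 ]
  [ 0  0     0      0  -1 ]
  [ 0  0  -4/5  -12/5   0 ]
Add 4/5 times ρ2 to ρ4.
  [ 1  1  -2/5  -6/5   0 ]
  [ 0  0     1     3   0 ]
  [ 0  0     0     0  -1 ]
  [ 0  0     0     0   0 ]
Multiply ρ3 by -1.
  [ 1  1  -2/5  -6/5  0 ]
  [ 0  0     1     3  0 ]
  [ 0  0     0     0  1 ]
  [ 0  0     0     0  0 ]
Add 2/5 times ρ2 to ρ1.
  [ 1  1  0  0  0 ]
  [ 0  0  1  3  0 ]
  [ 0  0  0  0  1 ]
  [ 0  0  0  0  0 ]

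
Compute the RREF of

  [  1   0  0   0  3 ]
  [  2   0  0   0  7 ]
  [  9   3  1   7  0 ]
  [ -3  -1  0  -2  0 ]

r2 -> r2 − 2·r1
  [  1   0  0   0  3 ]
  [  0   0  0   0  1 ]
  [  9   3  1   7  0 ]
  [ -3  -1  0  -2  0 ]
r3 -> r3 − 9·r1
  [  1   0  0   0    3 ]
  [  0   0  0   0    1 ]
  [  0   3  1   7  -27 ]
  [ -3  -1  0  -2    0 ]
r4 -> r4 + 3·r1
  [ 1   0  0   0    3 ]
  [ 0   0  0   0    1 ]
  [ 0   3  1   7  -27 ]
  [ 0  -1  0  -2    9 ]
r2 <=> r3
  [ 1   0  0   0    3 ]
  [ 0   3  1   7  -27 ]
  [ 0   0  0   0    1 ]
  [ 0  -1  0  -2    9 ]
r2 -> 1/3·r2
  [ 1   0    0    0   3 ]
  [ 0   1  1/3  7/3  -9 ]
  [ 0   0    0    0   1 ]
  [ 0  -1    0   -2   9 ]
r4 -> r4 + r2
  [ 1  0    0    0   3 ]
  [ 0  1  1/3  7/3  -9 ]
  [ 0  0    0    0   1 ]
  [ 0  0  1/3  1/3   0 ]
r3 <=> r4
  [ 1  0    0    0   3 ]
  [ 0  1  1/3  7/3  -9 ]
  [ 0  0  1/3  1/3   0 ]
  [ 0  0    0    0   1 ]
r3 -> 3·r3
  [ 1  0    0    0   3 ]
  [ 0  1  1/3  7/3  -9 ]
  [ 0  0    1    1   0 ]
  [ 0  0    0    0   1 ]
r2 -> r2 + 9·r4
  [ 1  0    0    0  3 ]
  [ 0  1  1/3  7/3  0 ]
  [ 0  0    1    1  0 ]
  [ 0  0    0    0  1 ]
r1 -> r1 − 3·r4
  [ 1  0    0    0  0 ]
  [ 0  1  1/3  7/3  0 ]
  [ 0  0    1    1  0 ]
  [ 0  0    0    0  1 ]
r2 -> r2 − 1/3·r3
  [ 1  0  0  0  0 ]
  [ 0  1  0  2  0 ]
  [ 0  0  1  1  0 ]
  [ 0  0  0  0  1 ]

[[1, 0, 0, 0, 0], [0, 1, 0, 2, 0], [0, 0, 1, 1, 0], [0, 0, 0, 0, 1]]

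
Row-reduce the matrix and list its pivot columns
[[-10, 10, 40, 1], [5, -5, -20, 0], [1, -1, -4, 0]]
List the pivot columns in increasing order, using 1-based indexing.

1, 4

R1 -> -1/10·R1
  [ 1  -1   -4  -1/10 ]
  [ 5  -5  -20      0 ]
  [ 1  -1   -4      0 ]
R2 -> R2 − 5·R1
  [ 1  -1  -4  -1/10 ]
  [ 0   0   0    1/2 ]
  [ 1  -1  -4      0 ]
R3 -> R3 − R1
  [ 1  -1  -4  -1/10 ]
  [ 0   0   0    1/2 ]
  [ 0   0   0   1/10 ]
R2 -> 2·R2
  [ 1  -1  -4  -1/10 ]
  [ 0   0   0      1 ]
  [ 0   0   0   1/10 ]
R3 -> R3 − 1/10·R2
  [ 1  -1  -4  -1/10 ]
  [ 0   0   0      1 ]
  [ 0   0   0      0 ]
R1 -> R1 + 1/10·R2
  [ 1  -1  -4  0 ]
  [ 0   0   0  1 ]
  [ 0   0   0  0 ]
Pivot columns are the columns containing a leading 1.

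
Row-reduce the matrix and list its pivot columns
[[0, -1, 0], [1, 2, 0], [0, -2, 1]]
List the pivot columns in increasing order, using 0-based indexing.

0, 1, 2

R1 ↔ R2
  [ 1   2  0 ]
  [ 0  -1  0 ]
  [ 0  -2  1 ]
R2 := -1·R2
  [ 1   2  0 ]
  [ 0   1  0 ]
  [ 0  -2  1 ]
R3 := R3 + 2·R2
  [ 1  2  0 ]
  [ 0  1  0 ]
  [ 0  0  1 ]
R1 := R1 − 2·R2
  [ 1  0  0 ]
  [ 0  1  0 ]
  [ 0  0  1 ]
Pivot columns are the columns containing a leading 1.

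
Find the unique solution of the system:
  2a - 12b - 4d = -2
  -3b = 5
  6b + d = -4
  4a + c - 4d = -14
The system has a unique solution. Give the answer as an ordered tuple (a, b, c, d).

(1, -5/3, 6, 6)

Form the augmented matrix and row-reduce:
  [ 2  -12  0  -4  |   -2 ]
  [ 0   -3  0   0  |    5 ]
  [ 0    6  0   1  |   -4 ]
  [ 4    0  1  -4  |  -14 ]
R1 := 1/2·R1
  [ 1  -6  0  -2  |   -1 ]
  [ 0  -3  0   0  |    5 ]
  [ 0   6  0   1  |   -4 ]
  [ 4   0  1  -4  |  -14 ]
R4 := R4 − 4·R1
  [ 1  -6  0  -2  |   -1 ]
  [ 0  -3  0   0  |    5 ]
  [ 0   6  0   1  |   -4 ]
  [ 0  24  1   4  |  -10 ]
R2 := -1/3·R2
  [ 1  -6  0  -2  |    -1 ]
  [ 0   1  0   0  |  -5/3 ]
  [ 0   6  0   1  |    -4 ]
  [ 0  24  1   4  |   -10 ]
R3 := R3 − 6·R2
  [ 1  -6  0  -2  |    -1 ]
  [ 0   1  0   0  |  -5/3 ]
  [ 0   0  0   1  |     6 ]
  [ 0  24  1   4  |   -10 ]
R4 := R4 − 24·R2
  [ 1  -6  0  -2  |    -1 ]
  [ 0   1  0   0  |  -5/3 ]
  [ 0   0  0   1  |     6 ]
  [ 0   0  1   4  |    30 ]
R3 <-> R4
  [ 1  -6  0  -2  |    -1 ]
  [ 0   1  0   0  |  -5/3 ]
  [ 0   0  1   4  |    30 ]
  [ 0   0  0   1  |     6 ]
R3 := R3 − 4·R4
  [ 1  -6  0  -2  |    -1 ]
  [ 0   1  0   0  |  -5/3 ]
  [ 0   0  1   0  |     6 ]
  [ 0   0  0   1  |     6 ]
R1 := R1 + 2·R4
  [ 1  -6  0  0  |    11 ]
  [ 0   1  0  0  |  -5/3 ]
  [ 0   0  1  0  |     6 ]
  [ 0   0  0  1  |     6 ]
R1 := R1 + 6·R2
  [ 1  0  0  0  |     1 ]
  [ 0  1  0  0  |  -5/3 ]
  [ 0  0  1  0  |     6 ]
  [ 0  0  0  1  |     6 ]
Reading off the last column: a = 1, b = -5/3, c = 6, d = 6.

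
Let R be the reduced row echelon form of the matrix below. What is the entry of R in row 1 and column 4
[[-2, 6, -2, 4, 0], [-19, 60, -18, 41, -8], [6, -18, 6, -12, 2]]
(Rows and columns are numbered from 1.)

Multiply R1 by -1/2.
  [   1   -3    1   -2   0 ]
  [ -19   60  -18   41  -8 ]
  [   6  -18    6  -12   2 ]
Add 19 times R1 to R2.
  [ 1   -3  1   -2   0 ]
  [ 0    3  1    3  -8 ]
  [ 6  -18  6  -12   2 ]
Subtract 6 times R1 from R3.
  [ 1  -3  1  -2   0 ]
  [ 0   3  1   3  -8 ]
  [ 0   0  0   0   2 ]
Multiply R2 by 1/3.
  [ 1  -3    1  -2     0 ]
  [ 0   1  1/3   1  -8/3 ]
  [ 0   0    0   0     2 ]
Multiply R3 by 1/2.
  [ 1  -3    1  -2     0 ]
  [ 0   1  1/3   1  -8/3 ]
  [ 0   0    0   0     1 ]
Add 8/3 times R3 to R2.
  [ 1  -3    1  -2  0 ]
  [ 0   1  1/3   1  0 ]
  [ 0   0    0   0  1 ]
Add 3 times R2 to R1.
  [ 1  0    2  1  0 ]
  [ 0  1  1/3  1  0 ]
  [ 0  0    0  0  1 ]

1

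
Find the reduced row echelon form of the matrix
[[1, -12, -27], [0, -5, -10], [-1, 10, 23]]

[[1, 0, -3], [0, 1, 2], [0, 0, 0]]

R3 -> R3 + R1
  [ 1  -12  -27 ]
  [ 0   -5  -10 ]
  [ 0   -2   -4 ]
R2 -> -1/5·R2
  [ 1  -12  -27 ]
  [ 0    1    2 ]
  [ 0   -2   -4 ]
R3 -> R3 + 2·R2
  [ 1  -12  -27 ]
  [ 0    1    2 ]
  [ 0    0    0 ]
R1 -> R1 + 12·R2
  [ 1  0  -3 ]
  [ 0  1   2 ]
  [ 0  0   0 ]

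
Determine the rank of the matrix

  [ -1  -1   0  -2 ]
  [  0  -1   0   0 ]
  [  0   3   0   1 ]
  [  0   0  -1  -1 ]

rank = 4

Multiply ρ1 by -1.
Multiply ρ2 by -1.
Subtract 3 times ρ2 from ρ3.
Swap ρ3 and ρ4.
Multiply ρ3 by -1.
Subtract ρ4 from ρ3.
Subtract 2 times ρ4 from ρ1.
Subtract ρ2 from ρ1.
The reduced form has 4 nonzero rows.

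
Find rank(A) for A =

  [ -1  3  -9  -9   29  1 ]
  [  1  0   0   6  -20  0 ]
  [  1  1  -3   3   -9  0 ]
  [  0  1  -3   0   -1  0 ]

rank = 4

ρ1 ← -1·ρ1
  [ 1  -3   9  9  -29  -1 ]
  [ 1   0   0  6  -20   0 ]
  [ 1   1  -3  3   -9   0 ]
  [ 0   1  -3  0   -1   0 ]
ρ2 ← ρ2 − ρ1
  [ 1  -3   9   9  -29  -1 ]
  [ 0   3  -9  -3    9   1 ]
  [ 1   1  -3   3   -9   0 ]
  [ 0   1  -3   0   -1   0 ]
ρ3 ← ρ3 − ρ1
  [ 1  -3    9   9  -29  -1 ]
  [ 0   3   -9  -3    9   1 ]
  [ 0   4  -12  -6   20   1 ]
  [ 0   1   -3   0   -1   0 ]
ρ2 ← 1/3·ρ2
  [ 1  -3    9   9  -29   -1 ]
  [ 0   1   -3  -1    3  1/3 ]
  [ 0   4  -12  -6   20    1 ]
  [ 0   1   -3   0   -1    0 ]
ρ3 ← ρ3 − 4·ρ2
  [ 1  -3   9   9  -29    -1 ]
  [ 0   1  -3  -1    3   1/3 ]
  [ 0   0   0  -2    8  -1/3 ]
  [ 0   1  -3   0   -1     0 ]
ρ4 ← ρ4 − ρ2
  [ 1  -3   9   9  -29    -1 ]
  [ 0   1  -3  -1    3   1/3 ]
  [ 0   0   0  -2    8  -1/3 ]
  [ 0   0   0   1   -4  -1/3 ]
ρ3 ← -1/2·ρ3
  [ 1  -3   9   9  -29    -1 ]
  [ 0   1  -3  -1    3   1/3 ]
  [ 0   0   0   1   -4   1/6 ]
  [ 0   0   0   1   -4  -1/3 ]
ρ4 ← ρ4 − ρ3
  [ 1  -3   9   9  -29    -1 ]
  [ 0   1  -3  -1    3   1/3 ]
  [ 0   0   0   1   -4   1/6 ]
  [ 0   0   0   0    0  -1/2 ]
ρ4 ← -2·ρ4
  [ 1  -3   9   9  -29   -1 ]
  [ 0   1  -3  -1    3  1/3 ]
  [ 0   0   0   1   -4  1/6 ]
  [ 0   0   0   0    0    1 ]
ρ3 ← ρ3 − 1/6·ρ4
  [ 1  -3   9   9  -29   -1 ]
  [ 0   1  -3  -1    3  1/3 ]
  [ 0   0   0   1   -4    0 ]
  [ 0   0   0   0    0    1 ]
ρ2 ← ρ2 − 1/3·ρ4
  [ 1  -3   9   9  -29  -1 ]
  [ 0   1  -3  -1    3   0 ]
  [ 0   0   0   1   -4   0 ]
  [ 0   0   0   0    0   1 ]
ρ1 ← ρ1 + ρ4
  [ 1  -3   9   9  -29  0 ]
  [ 0   1  -3  -1    3  0 ]
  [ 0   0   0   1   -4  0 ]
  [ 0   0   0   0    0  1 ]
ρ2 ← ρ2 + ρ3
  [ 1  -3   9  9  -29  0 ]
  [ 0   1  -3  0   -1  0 ]
  [ 0   0   0  1   -4  0 ]
  [ 0   0   0  0    0  1 ]
ρ1 ← ρ1 − 9·ρ3
  [ 1  -3   9  0   7  0 ]
  [ 0   1  -3  0  -1  0 ]
  [ 0   0   0  1  -4  0 ]
  [ 0   0   0  0   0  1 ]
ρ1 ← ρ1 + 3·ρ2
  [ 1  0   0  0   4  0 ]
  [ 0  1  -3  0  -1  0 ]
  [ 0  0   0  1  -4  0 ]
  [ 0  0   0  0   0  1 ]
The reduced form has 4 nonzero rows.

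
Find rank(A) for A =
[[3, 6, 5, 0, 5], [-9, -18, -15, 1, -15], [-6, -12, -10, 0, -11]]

rank = 3

R1 := 1/3·R1
  [  1    2  5/3  0  5/3 ]
  [ -9  -18  -15  1  -15 ]
  [ -6  -12  -10  0  -11 ]
R2 := R2 + 9·R1
  [  1    2  5/3  0  5/3 ]
  [  0    0    0  1    0 ]
  [ -6  -12  -10  0  -11 ]
R3 := R3 + 6·R1
  [ 1  2  5/3  0  5/3 ]
  [ 0  0    0  1    0 ]
  [ 0  0    0  0   -1 ]
R3 := -1·R3
  [ 1  2  5/3  0  5/3 ]
  [ 0  0    0  1    0 ]
  [ 0  0    0  0    1 ]
R1 := R1 − 5/3·R3
  [ 1  2  5/3  0  0 ]
  [ 0  0    0  1  0 ]
  [ 0  0    0  0  1 ]
The reduced form has 3 nonzero rows.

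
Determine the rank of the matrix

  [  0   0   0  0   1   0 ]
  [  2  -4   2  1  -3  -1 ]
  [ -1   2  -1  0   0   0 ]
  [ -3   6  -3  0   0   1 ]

R1 <=> R2
  [  2  -4   2  1  -3  -1 ]
  [  0   0   0  0   1   0 ]
  [ -1   2  -1  0   0   0 ]
  [ -3   6  -3  0   0   1 ]
R1 -> 1/2·R1
  [  1  -2   1  1/2  -3/2  -1/2 ]
  [  0   0   0    0     1     0 ]
  [ -1   2  -1    0     0     0 ]
  [ -3   6  -3    0     0     1 ]
R3 -> R3 + R1
  [  1  -2   1  1/2  -3/2  -1/2 ]
  [  0   0   0    0     1     0 ]
  [  0   0   0  1/2  -3/2  -1/2 ]
  [ -3   6  -3    0     0     1 ]
R4 -> R4 + 3·R1
  [ 1  -2  1  1/2  -3/2  -1/2 ]
  [ 0   0  0    0     1     0 ]
  [ 0   0  0  1/2  -3/2  -1/2 ]
  [ 0   0  0  3/2  -9/2  -1/2 ]
R2 <=> R3
  [ 1  -2  1  1/2  -3/2  -1/2 ]
  [ 0   0  0  1/2  -3/2  -1/2 ]
  [ 0   0  0    0     1     0 ]
  [ 0   0  0  3/2  -9/2  -1/2 ]
R2 -> 2·R2
  [ 1  -2  1  1/2  -3/2  -1/2 ]
  [ 0   0  0    1    -3    -1 ]
  [ 0   0  0    0     1     0 ]
  [ 0   0  0  3/2  -9/2  -1/2 ]
R4 -> R4 − 3/2·R2
  [ 1  -2  1  1/2  -3/2  -1/2 ]
  [ 0   0  0    1    -3    -1 ]
  [ 0   0  0    0     1     0 ]
  [ 0   0  0    0     0     1 ]
R2 -> R2 + R4
  [ 1  -2  1  1/2  -3/2  -1/2 ]
  [ 0   0  0    1    -3     0 ]
  [ 0   0  0    0     1     0 ]
  [ 0   0  0    0     0     1 ]
R1 -> R1 + 1/2·R4
  [ 1  -2  1  1/2  -3/2  0 ]
  [ 0   0  0    1    -3  0 ]
  [ 0   0  0    0     1  0 ]
  [ 0   0  0    0     0  1 ]
R2 -> R2 + 3·R3
  [ 1  -2  1  1/2  -3/2  0 ]
  [ 0   0  0    1     0  0 ]
  [ 0   0  0    0     1  0 ]
  [ 0   0  0    0     0  1 ]
R1 -> R1 + 3/2·R3
  [ 1  -2  1  1/2  0  0 ]
  [ 0   0  0    1  0  0 ]
  [ 0   0  0    0  1  0 ]
  [ 0   0  0    0  0  1 ]
R1 -> R1 − 1/2·R2
  [ 1  -2  1  0  0  0 ]
  [ 0   0  0  1  0  0 ]
  [ 0   0  0  0  1  0 ]
  [ 0   0  0  0  0  1 ]
The reduced form has 4 nonzero rows.

rank = 4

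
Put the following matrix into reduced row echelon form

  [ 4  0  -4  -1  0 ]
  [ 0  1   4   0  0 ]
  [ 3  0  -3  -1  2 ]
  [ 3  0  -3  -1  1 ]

[[1, 0, -1, 0, 0], [0, 1, 4, 0, 0], [0, 0, 0, 1, 0], [0, 0, 0, 0, 1]]

R1 := 1/4·R1
  [ 1  0  -1  -1/4  0 ]
  [ 0  1   4     0  0 ]
  [ 3  0  -3    -1  2 ]
  [ 3  0  -3    -1  1 ]
R3 := R3 − 3·R1
  [ 1  0  -1  -1/4  0 ]
  [ 0  1   4     0  0 ]
  [ 0  0   0  -1/4  2 ]
  [ 3  0  -3    -1  1 ]
R4 := R4 − 3·R1
  [ 1  0  -1  -1/4  0 ]
  [ 0  1   4     0  0 ]
  [ 0  0   0  -1/4  2 ]
  [ 0  0   0  -1/4  1 ]
R3 := -4·R3
  [ 1  0  -1  -1/4   0 ]
  [ 0  1   4     0   0 ]
  [ 0  0   0     1  -8 ]
  [ 0  0   0  -1/4   1 ]
R4 := R4 + 1/4·R3
  [ 1  0  -1  -1/4   0 ]
  [ 0  1   4     0   0 ]
  [ 0  0   0     1  -8 ]
  [ 0  0   0     0  -1 ]
R4 := -1·R4
  [ 1  0  -1  -1/4   0 ]
  [ 0  1   4     0   0 ]
  [ 0  0   0     1  -8 ]
  [ 0  0   0     0   1 ]
R3 := R3 + 8·R4
  [ 1  0  -1  -1/4  0 ]
  [ 0  1   4     0  0 ]
  [ 0  0   0     1  0 ]
  [ 0  0   0     0  1 ]
R1 := R1 + 1/4·R3
  [ 1  0  -1  0  0 ]
  [ 0  1   4  0  0 ]
  [ 0  0   0  1  0 ]
  [ 0  0   0  0  1 ]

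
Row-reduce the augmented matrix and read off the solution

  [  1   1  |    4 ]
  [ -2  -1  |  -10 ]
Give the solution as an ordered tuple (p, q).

(6, -2)

r2 → r2 + 2·r1
  [ 1  1  |   4 ]
  [ 0  1  |  -2 ]
r1 → r1 − r2
  [ 1  0  |   6 ]
  [ 0  1  |  -2 ]
Reading off the last column: p = 6, q = -2.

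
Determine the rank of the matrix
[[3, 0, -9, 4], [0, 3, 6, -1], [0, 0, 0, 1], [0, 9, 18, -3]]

rank = 3

Multiply ρ1 by 1/3.
Multiply ρ2 by 1/3.
Subtract 9 times ρ2 from ρ4.
Add 1/3 times ρ3 to ρ2.
Subtract 4/3 times ρ3 from ρ1.
The reduced form has 3 nonzero rows.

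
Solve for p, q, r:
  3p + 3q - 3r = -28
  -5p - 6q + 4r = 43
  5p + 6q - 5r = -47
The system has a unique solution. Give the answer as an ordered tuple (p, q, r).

Form the augmented matrix and row-reduce:
  [  3   3  -3  |  -28 ]
  [ -5  -6   4  |   43 ]
  [  5   6  -5  |  -47 ]
R1 → 1/3·R1
  [  1   1  -1  |  -28/3 ]
  [ -5  -6   4  |     43 ]
  [  5   6  -5  |    -47 ]
R2 → R2 + 5·R1
  [ 1   1  -1  |  -28/3 ]
  [ 0  -1  -1  |  -11/3 ]
  [ 5   6  -5  |    -47 ]
R3 → R3 − 5·R1
  [ 1   1  -1  |  -28/3 ]
  [ 0  -1  -1  |  -11/3 ]
  [ 0   1   0  |   -1/3 ]
R2 → -1·R2
  [ 1  1  -1  |  -28/3 ]
  [ 0  1   1  |   11/3 ]
  [ 0  1   0  |   -1/3 ]
R3 → R3 − R2
  [ 1  1  -1  |  -28/3 ]
  [ 0  1   1  |   11/3 ]
  [ 0  0  -1  |     -4 ]
R3 → -1·R3
  [ 1  1  -1  |  -28/3 ]
  [ 0  1   1  |   11/3 ]
  [ 0  0   1  |      4 ]
R2 → R2 − R3
  [ 1  1  -1  |  -28/3 ]
  [ 0  1   0  |   -1/3 ]
  [ 0  0   1  |      4 ]
R1 → R1 + R3
  [ 1  1  0  |  -16/3 ]
  [ 0  1  0  |   -1/3 ]
  [ 0  0  1  |      4 ]
R1 → R1 − R2
  [ 1  0  0  |    -5 ]
  [ 0  1  0  |  -1/3 ]
  [ 0  0  1  |     4 ]
Reading off the last column: p = -5, q = -1/3, r = 4.

(-5, -1/3, 4)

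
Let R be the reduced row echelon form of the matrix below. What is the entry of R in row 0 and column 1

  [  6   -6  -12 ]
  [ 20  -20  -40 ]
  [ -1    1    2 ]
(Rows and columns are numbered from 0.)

r1 ← 1/6·r1
  [  1   -1   -2 ]
  [ 20  -20  -40 ]
  [ -1    1    2 ]
r2 ← r2 − 20·r1
  [  1  -1  -2 ]
  [  0   0   0 ]
  [ -1   1   2 ]
r3 ← r3 + r1
  [ 1  -1  -2 ]
  [ 0   0   0 ]
  [ 0   0   0 ]

-1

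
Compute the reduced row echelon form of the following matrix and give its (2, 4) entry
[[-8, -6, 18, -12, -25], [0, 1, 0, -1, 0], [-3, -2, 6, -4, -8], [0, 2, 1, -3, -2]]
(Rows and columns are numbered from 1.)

-1

ρ1 ← -1/8·ρ1
  [  1  3/4  -9/4  3/2  25/8 ]
  [  0    1     0   -1     0 ]
  [ -3   -2     6   -4    -8 ]
  [  0    2     1   -3    -2 ]
ρ3 ← ρ3 + 3·ρ1
  [ 1  3/4  -9/4  3/2  25/8 ]
  [ 0    1     0   -1     0 ]
  [ 0  1/4  -3/4  1/2  11/8 ]
  [ 0    2     1   -3    -2 ]
ρ3 ← ρ3 − 1/4·ρ2
  [ 1  3/4  -9/4  3/2  25/8 ]
  [ 0    1     0   -1     0 ]
  [ 0    0  -3/4  3/4  11/8 ]
  [ 0    2     1   -3    -2 ]
ρ4 ← ρ4 − 2·ρ2
  [ 1  3/4  -9/4  3/2  25/8 ]
  [ 0    1     0   -1     0 ]
  [ 0    0  -3/4  3/4  11/8 ]
  [ 0    0     1   -1    -2 ]
ρ3 ← -4/3·ρ3
  [ 1  3/4  -9/4  3/2   25/8 ]
  [ 0    1     0   -1      0 ]
  [ 0    0     1   -1  -11/6 ]
  [ 0    0     1   -1     -2 ]
ρ4 ← ρ4 − ρ3
  [ 1  3/4  -9/4  3/2   25/8 ]
  [ 0    1     0   -1      0 ]
  [ 0    0     1   -1  -11/6 ]
  [ 0    0     0    0   -1/6 ]
ρ4 ← -6·ρ4
  [ 1  3/4  -9/4  3/2   25/8 ]
  [ 0    1     0   -1      0 ]
  [ 0    0     1   -1  -11/6 ]
  [ 0    0     0    0      1 ]
ρ3 ← ρ3 + 11/6·ρ4
  [ 1  3/4  -9/4  3/2  25/8 ]
  [ 0    1     0   -1     0 ]
  [ 0    0     1   -1     0 ]
  [ 0    0     0    0     1 ]
ρ1 ← ρ1 − 25/8·ρ4
  [ 1  3/4  -9/4  3/2  0 ]
  [ 0    1     0   -1  0 ]
  [ 0    0     1   -1  0 ]
  [ 0    0     0    0  1 ]
ρ1 ← ρ1 + 9/4·ρ3
  [ 1  3/4  0  -3/4  0 ]
  [ 0    1  0    -1  0 ]
  [ 0    0  1    -1  0 ]
  [ 0    0  0     0  1 ]
ρ1 ← ρ1 − 3/4·ρ2
  [ 1  0  0   0  0 ]
  [ 0  1  0  -1  0 ]
  [ 0  0  1  -1  0 ]
  [ 0  0  0   0  1 ]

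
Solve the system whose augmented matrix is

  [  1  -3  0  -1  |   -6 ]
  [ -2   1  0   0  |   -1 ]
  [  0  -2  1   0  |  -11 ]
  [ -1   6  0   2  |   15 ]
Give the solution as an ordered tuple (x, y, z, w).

(3, 5, -1, -6)

r2 → r2 + 2·r1
  [  1  -3  0  -1  |   -6 ]
  [  0  -5  0  -2  |  -13 ]
  [  0  -2  1   0  |  -11 ]
  [ -1   6  0   2  |   15 ]
r4 → r4 + r1
  [ 1  -3  0  -1  |   -6 ]
  [ 0  -5  0  -2  |  -13 ]
  [ 0  -2  1   0  |  -11 ]
  [ 0   3  0   1  |    9 ]
r2 → -1/5·r2
  [ 1  -3  0   -1  |    -6 ]
  [ 0   1  0  2/5  |  13/5 ]
  [ 0  -2  1    0  |   -11 ]
  [ 0   3  0    1  |     9 ]
r3 → r3 + 2·r2
  [ 1  -3  0   -1  |     -6 ]
  [ 0   1  0  2/5  |   13/5 ]
  [ 0   0  1  4/5  |  -29/5 ]
  [ 0   3  0    1  |      9 ]
r4 → r4 − 3·r2
  [ 1  -3  0    -1  |     -6 ]
  [ 0   1  0   2/5  |   13/5 ]
  [ 0   0  1   4/5  |  -29/5 ]
  [ 0   0  0  -1/5  |    6/5 ]
r4 → -5·r4
  [ 1  -3  0   -1  |     -6 ]
  [ 0   1  0  2/5  |   13/5 ]
  [ 0   0  1  4/5  |  -29/5 ]
  [ 0   0  0    1  |     -6 ]
r3 → r3 − 4/5·r4
  [ 1  -3  0   -1  |    -6 ]
  [ 0   1  0  2/5  |  13/5 ]
  [ 0   0  1    0  |    -1 ]
  [ 0   0  0    1  |    -6 ]
r2 → r2 − 2/5·r4
  [ 1  -3  0  -1  |  -6 ]
  [ 0   1  0   0  |   5 ]
  [ 0   0  1   0  |  -1 ]
  [ 0   0  0   1  |  -6 ]
r1 → r1 + r4
  [ 1  -3  0  0  |  -12 ]
  [ 0   1  0  0  |    5 ]
  [ 0   0  1  0  |   -1 ]
  [ 0   0  0  1  |   -6 ]
r1 → r1 + 3·r2
  [ 1  0  0  0  |   3 ]
  [ 0  1  0  0  |   5 ]
  [ 0  0  1  0  |  -1 ]
  [ 0  0  0  1  |  -6 ]
Reading off the last column: x = 3, y = 5, z = -1, w = -6.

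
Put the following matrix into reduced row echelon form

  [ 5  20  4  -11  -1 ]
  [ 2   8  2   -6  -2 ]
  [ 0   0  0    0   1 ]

R1 ← 1/5·R1
  [ 1  4  4/5  -11/5  -1/5 ]
  [ 2  8    2     -6    -2 ]
  [ 0  0    0      0     1 ]
R2 ← R2 − 2·R1
  [ 1  4  4/5  -11/5  -1/5 ]
  [ 0  0  2/5   -8/5  -8/5 ]
  [ 0  0    0      0     1 ]
R2 ← 5/2·R2
  [ 1  4  4/5  -11/5  -1/5 ]
  [ 0  0    1     -4    -4 ]
  [ 0  0    0      0     1 ]
R2 ← R2 + 4·R3
  [ 1  4  4/5  -11/5  -1/5 ]
  [ 0  0    1     -4     0 ]
  [ 0  0    0      0     1 ]
R1 ← R1 + 1/5·R3
  [ 1  4  4/5  -11/5  0 ]
  [ 0  0    1     -4  0 ]
  [ 0  0    0      0  1 ]
R1 ← R1 − 4/5·R2
  [ 1  4  0   1  0 ]
  [ 0  0  1  -4  0 ]
  [ 0  0  0   0  1 ]

[[1, 4, 0, 1, 0], [0, 0, 1, -4, 0], [0, 0, 0, 0, 1]]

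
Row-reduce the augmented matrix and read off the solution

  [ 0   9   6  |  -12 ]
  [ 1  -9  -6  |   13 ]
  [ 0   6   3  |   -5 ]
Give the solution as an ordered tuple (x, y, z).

R1 <-> R2
  [ 1  -9  -6  |   13 ]
  [ 0   9   6  |  -12 ]
  [ 0   6   3  |   -5 ]
R2 -> 1/9·R2
  [ 1  -9   -6  |    13 ]
  [ 0   1  2/3  |  -4/3 ]
  [ 0   6    3  |    -5 ]
R3 -> R3 − 6·R2
  [ 1  -9   -6  |    13 ]
  [ 0   1  2/3  |  -4/3 ]
  [ 0   0   -1  |     3 ]
R3 -> -1·R3
  [ 1  -9   -6  |    13 ]
  [ 0   1  2/3  |  -4/3 ]
  [ 0   0    1  |    -3 ]
R2 -> R2 − 2/3·R3
  [ 1  -9  -6  |   13 ]
  [ 0   1   0  |  2/3 ]
  [ 0   0   1  |   -3 ]
R1 -> R1 + 6·R3
  [ 1  -9  0  |   -5 ]
  [ 0   1  0  |  2/3 ]
  [ 0   0  1  |   -3 ]
R1 -> R1 + 9·R2
  [ 1  0  0  |    1 ]
  [ 0  1  0  |  2/3 ]
  [ 0  0  1  |   -3 ]
Reading off the last column: x = 1, y = 2/3, z = -3.

(1, 2/3, -3)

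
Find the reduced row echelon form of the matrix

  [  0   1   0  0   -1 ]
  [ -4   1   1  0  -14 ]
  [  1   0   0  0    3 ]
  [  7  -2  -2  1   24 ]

[[1, 0, 0, 0, 3], [0, 1, 0, 0, -1], [0, 0, 1, 0, -1], [0, 0, 0, 1, -1]]

Swap R1 and R2.
  [ -4   1   1  0  -14 ]
  [  0   1   0  0   -1 ]
  [  1   0   0  0    3 ]
  [  7  -2  -2  1   24 ]
Multiply R1 by -1/4.
  [ 1  -1/4  -1/4  0  7/2 ]
  [ 0     1     0  0   -1 ]
  [ 1     0     0  0    3 ]
  [ 7    -2    -2  1   24 ]
Subtract R1 from R3.
  [ 1  -1/4  -1/4  0   7/2 ]
  [ 0     1     0  0    -1 ]
  [ 0   1/4   1/4  0  -1/2 ]
  [ 7    -2    -2  1    24 ]
Subtract 7 times R1 from R4.
  [ 1  -1/4  -1/4  0   7/2 ]
  [ 0     1     0  0    -1 ]
  [ 0   1/4   1/4  0  -1/2 ]
  [ 0  -1/4  -1/4  1  -1/2 ]
Subtract 1/4 times R2 from R3.
  [ 1  -1/4  -1/4  0   7/2 ]
  [ 0     1     0  0    -1 ]
  [ 0     0   1/4  0  -1/4 ]
  [ 0  -1/4  -1/4  1  -1/2 ]
Add 1/4 times R2 to R4.
  [ 1  -1/4  -1/4  0   7/2 ]
  [ 0     1     0  0    -1 ]
  [ 0     0   1/4  0  -1/4 ]
  [ 0     0  -1/4  1  -3/4 ]
Multiply R3 by 4.
  [ 1  -1/4  -1/4  0   7/2 ]
  [ 0     1     0  0    -1 ]
  [ 0     0     1  0    -1 ]
  [ 0     0  -1/4  1  -3/4 ]
Add 1/4 times R3 to R4.
  [ 1  -1/4  -1/4  0  7/2 ]
  [ 0     1     0  0   -1 ]
  [ 0     0     1  0   -1 ]
  [ 0     0     0  1   -1 ]
Add 1/4 times R3 to R1.
  [ 1  -1/4  0  0  13/4 ]
  [ 0     1  0  0    -1 ]
  [ 0     0  1  0    -1 ]
  [ 0     0  0  1    -1 ]
Add 1/4 times R2 to R1.
  [ 1  0  0  0   3 ]
  [ 0  1  0  0  -1 ]
  [ 0  0  1  0  -1 ]
  [ 0  0  0  1  -1 ]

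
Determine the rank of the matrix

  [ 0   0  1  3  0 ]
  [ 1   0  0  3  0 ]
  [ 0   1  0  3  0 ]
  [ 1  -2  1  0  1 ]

Swap R1 and R2.
  [ 1   0  0  3  0 ]
  [ 0   0  1  3  0 ]
  [ 0   1  0  3  0 ]
  [ 1  -2  1  0  1 ]
Subtract R1 from R4.
  [ 1   0  0   3  0 ]
  [ 0   0  1   3  0 ]
  [ 0   1  0   3  0 ]
  [ 0  -2  1  -3  1 ]
Swap R2 and R3.
  [ 1   0  0   3  0 ]
  [ 0   1  0   3  0 ]
  [ 0   0  1   3  0 ]
  [ 0  -2  1  -3  1 ]
Add 2 times R2 to R4.
  [ 1  0  0  3  0 ]
  [ 0  1  0  3  0 ]
  [ 0  0  1  3  0 ]
  [ 0  0  1  3  1 ]
Subtract R3 from R4.
  [ 1  0  0  3  0 ]
  [ 0  1  0  3  0 ]
  [ 0  0  1  3  0 ]
  [ 0  0  0  0  1 ]
The reduced form has 4 nonzero rows.

rank = 4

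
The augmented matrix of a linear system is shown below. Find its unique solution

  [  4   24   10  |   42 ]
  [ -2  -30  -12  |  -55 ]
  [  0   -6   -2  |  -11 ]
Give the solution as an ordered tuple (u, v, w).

r1 → 1/4·r1
  [  1    6  5/2  |  21/2 ]
  [ -2  -30  -12  |   -55 ]
  [  0   -6   -2  |   -11 ]
r2 → r2 + 2·r1
  [ 1    6  5/2  |  21/2 ]
  [ 0  -18   -7  |   -34 ]
  [ 0   -6   -2  |   -11 ]
r2 → -1/18·r2
  [ 1   6   5/2  |  21/2 ]
  [ 0   1  7/18  |  17/9 ]
  [ 0  -6    -2  |   -11 ]
r3 → r3 + 6·r2
  [ 1  6   5/2  |  21/2 ]
  [ 0  1  7/18  |  17/9 ]
  [ 0  0   1/3  |   1/3 ]
r3 → 3·r3
  [ 1  6   5/2  |  21/2 ]
  [ 0  1  7/18  |  17/9 ]
  [ 0  0     1  |     1 ]
r2 → r2 − 7/18·r3
  [ 1  6  5/2  |  21/2 ]
  [ 0  1    0  |   3/2 ]
  [ 0  0    1  |     1 ]
r1 → r1 − 5/2·r3
  [ 1  6  0  |    8 ]
  [ 0  1  0  |  3/2 ]
  [ 0  0  1  |    1 ]
r1 → r1 − 6·r2
  [ 1  0  0  |   -1 ]
  [ 0  1  0  |  3/2 ]
  [ 0  0  1  |    1 ]
Reading off the last column: u = -1, v = 3/2, w = 1.

(-1, 3/2, 1)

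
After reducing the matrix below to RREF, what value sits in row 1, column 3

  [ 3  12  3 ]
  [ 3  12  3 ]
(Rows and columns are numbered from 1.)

1

ρ1 -> 1/3·ρ1
  [ 1   4  1 ]
  [ 3  12  3 ]
ρ2 -> ρ2 − 3·ρ1
  [ 1  4  1 ]
  [ 0  0  0 ]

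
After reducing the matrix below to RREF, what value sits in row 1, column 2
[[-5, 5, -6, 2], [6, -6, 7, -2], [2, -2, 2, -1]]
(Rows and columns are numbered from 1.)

-1

Multiply r1 by -1/5.
  [ 1  -1  6/5  -2/5 ]
  [ 6  -6    7    -2 ]
  [ 2  -2    2    -1 ]
Subtract 6 times r1 from r2.
  [ 1  -1   6/5  -2/5 ]
  [ 0   0  -1/5   2/5 ]
  [ 2  -2     2    -1 ]
Subtract 2 times r1 from r3.
  [ 1  -1   6/5  -2/5 ]
  [ 0   0  -1/5   2/5 ]
  [ 0   0  -2/5  -1/5 ]
Multiply r2 by -5.
  [ 1  -1   6/5  -2/5 ]
  [ 0   0     1    -2 ]
  [ 0   0  -2/5  -1/5 ]
Add 2/5 times r2 to r3.
  [ 1  -1  6/5  -2/5 ]
  [ 0   0    1    -2 ]
  [ 0   0    0    -1 ]
Multiply r3 by -1.
  [ 1  -1  6/5  -2/5 ]
  [ 0   0    1    -2 ]
  [ 0   0    0     1 ]
Add 2 times r3 to r2.
  [ 1  -1  6/5  -2/5 ]
  [ 0   0    1     0 ]
  [ 0   0    0     1 ]
Add 2/5 times r3 to r1.
  [ 1  -1  6/5  0 ]
  [ 0   0    1  0 ]
  [ 0   0    0  1 ]
Subtract 6/5 times r2 from r1.
  [ 1  -1  0  0 ]
  [ 0   0  1  0 ]
  [ 0   0  0  1 ]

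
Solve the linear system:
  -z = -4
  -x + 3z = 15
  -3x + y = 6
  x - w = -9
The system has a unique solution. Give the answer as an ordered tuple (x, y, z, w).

Form the augmented matrix and row-reduce:
  [  0  0  -1   0  |  -4 ]
  [ -1  0   3   0  |  15 ]
  [ -3  1   0   0  |   6 ]
  [  1  0   0  -1  |  -9 ]
ρ1 <-> ρ2
ρ1 → -1·ρ1
ρ3 → ρ3 + 3·ρ1
ρ4 → ρ4 − ρ1
ρ2 <-> ρ3
ρ3 → -1·ρ3
ρ4 → ρ4 − 3·ρ3
ρ4 → -1·ρ4
ρ2 → ρ2 + 9·ρ3
ρ1 → ρ1 + 3·ρ3
Reading off the last column: x = -3, y = -3, z = 4, w = 6.

(-3, -3, 4, 6)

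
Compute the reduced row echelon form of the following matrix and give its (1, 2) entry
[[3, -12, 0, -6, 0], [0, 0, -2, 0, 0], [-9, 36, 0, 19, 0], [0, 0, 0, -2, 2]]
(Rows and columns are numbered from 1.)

-4

Multiply R1 by 1/3.
  [  1  -4   0  -2  0 ]
  [  0   0  -2   0  0 ]
  [ -9  36   0  19  0 ]
  [  0   0   0  -2  2 ]
Add 9 times R1 to R3.
  [ 1  -4   0  -2  0 ]
  [ 0   0  -2   0  0 ]
  [ 0   0   0   1  0 ]
  [ 0   0   0  -2  2 ]
Multiply R2 by -1/2.
  [ 1  -4  0  -2  0 ]
  [ 0   0  1   0  0 ]
  [ 0   0  0   1  0 ]
  [ 0   0  0  -2  2 ]
Add 2 times R3 to R4.
  [ 1  -4  0  -2  0 ]
  [ 0   0  1   0  0 ]
  [ 0   0  0   1  0 ]
  [ 0   0  0   0  2 ]
Multiply R4 by 1/2.
  [ 1  -4  0  -2  0 ]
  [ 0   0  1   0  0 ]
  [ 0   0  0   1  0 ]
  [ 0   0  0   0  1 ]
Add 2 times R3 to R1.
  [ 1  -4  0  0  0 ]
  [ 0   0  1  0  0 ]
  [ 0   0  0  1  0 ]
  [ 0   0  0  0  1 ]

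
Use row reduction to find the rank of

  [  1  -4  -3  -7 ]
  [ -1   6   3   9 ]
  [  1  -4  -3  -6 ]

R2 ← R2 + R1
R3 ← R3 − R1
R2 ← 1/2·R2
R2 ← R2 − R3
R1 ← R1 + 7·R3
R1 ← R1 + 4·R2
The reduced form has 3 nonzero rows.

rank = 3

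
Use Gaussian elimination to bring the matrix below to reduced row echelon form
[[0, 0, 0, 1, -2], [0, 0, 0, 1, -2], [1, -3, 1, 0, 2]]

[[1, -3, 1, 0, 2], [0, 0, 0, 1, -2], [0, 0, 0, 0, 0]]

ρ1 <-> ρ3
  [ 1  -3  1  0   2 ]
  [ 0   0  0  1  -2 ]
  [ 0   0  0  1  -2 ]
ρ3 -> ρ3 − ρ2
  [ 1  -3  1  0   2 ]
  [ 0   0  0  1  -2 ]
  [ 0   0  0  0   0 ]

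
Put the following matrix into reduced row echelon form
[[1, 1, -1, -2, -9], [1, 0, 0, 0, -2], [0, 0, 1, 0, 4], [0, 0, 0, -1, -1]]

r2 := r2 − r1
  [ 1   1  -1  -2  -9 ]
  [ 0  -1   1   2   7 ]
  [ 0   0   1   0   4 ]
  [ 0   0   0  -1  -1 ]
r2 := -1·r2
  [ 1  1  -1  -2  -9 ]
  [ 0  1  -1  -2  -7 ]
  [ 0  0   1   0   4 ]
  [ 0  0   0  -1  -1 ]
r4 := -1·r4
  [ 1  1  -1  -2  -9 ]
  [ 0  1  -1  -2  -7 ]
  [ 0  0   1   0   4 ]
  [ 0  0   0   1   1 ]
r2 := r2 + 2·r4
  [ 1  1  -1  -2  -9 ]
  [ 0  1  -1   0  -5 ]
  [ 0  0   1   0   4 ]
  [ 0  0   0   1   1 ]
r1 := r1 + 2·r4
  [ 1  1  -1  0  -7 ]
  [ 0  1  -1  0  -5 ]
  [ 0  0   1  0   4 ]
  [ 0  0   0  1   1 ]
r2 := r2 + r3
  [ 1  1  -1  0  -7 ]
  [ 0  1   0  0  -1 ]
  [ 0  0   1  0   4 ]
  [ 0  0   0  1   1 ]
r1 := r1 + r3
  [ 1  1  0  0  -3 ]
  [ 0  1  0  0  -1 ]
  [ 0  0  1  0   4 ]
  [ 0  0  0  1   1 ]
r1 := r1 − r2
  [ 1  0  0  0  -2 ]
  [ 0  1  0  0  -1 ]
  [ 0  0  1  0   4 ]
  [ 0  0  0  1   1 ]

[[1, 0, 0, 0, -2], [0, 1, 0, 0, -1], [0, 0, 1, 0, 4], [0, 0, 0, 1, 1]]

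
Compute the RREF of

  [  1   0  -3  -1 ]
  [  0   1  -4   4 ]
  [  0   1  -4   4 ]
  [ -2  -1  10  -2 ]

[[1, 0, -3, -1], [0, 1, -4, 4], [0, 0, 0, 0], [0, 0, 0, 0]]

r4 := r4 + 2·r1
  [ 1   0  -3  -1 ]
  [ 0   1  -4   4 ]
  [ 0   1  -4   4 ]
  [ 0  -1   4  -4 ]
r3 := r3 − r2
  [ 1   0  -3  -1 ]
  [ 0   1  -4   4 ]
  [ 0   0   0   0 ]
  [ 0  -1   4  -4 ]
r4 := r4 + r2
  [ 1  0  -3  -1 ]
  [ 0  1  -4   4 ]
  [ 0  0   0   0 ]
  [ 0  0   0   0 ]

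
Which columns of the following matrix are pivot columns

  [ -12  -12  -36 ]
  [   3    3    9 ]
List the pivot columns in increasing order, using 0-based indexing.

R1 ← -1/12·R1
  [ 1  1  3 ]
  [ 3  3  9 ]
R2 ← R2 − 3·R1
  [ 1  1  3 ]
  [ 0  0  0 ]
Pivot columns are the columns containing a leading 1.

0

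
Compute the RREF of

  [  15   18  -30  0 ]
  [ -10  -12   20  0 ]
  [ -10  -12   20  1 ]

[[1, 6/5, -2, 0], [0, 0, 0, 1], [0, 0, 0, 0]]

R1 -> 1/15·R1
R2 -> R2 + 10·R1
R3 -> R3 + 10·R1
R2 <-> R3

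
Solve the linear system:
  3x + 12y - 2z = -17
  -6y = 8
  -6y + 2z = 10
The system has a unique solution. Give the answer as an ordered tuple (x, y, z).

Form the augmented matrix and row-reduce:
  [ 3  12  -2  |  -17 ]
  [ 0  -6   0  |    8 ]
  [ 0  -6   2  |   10 ]
R1 ← 1/3·R1
  [ 1   4  -2/3  |  -17/3 ]
  [ 0  -6     0  |      8 ]
  [ 0  -6     2  |     10 ]
R2 ← -1/6·R2
  [ 1   4  -2/3  |  -17/3 ]
  [ 0   1     0  |   -4/3 ]
  [ 0  -6     2  |     10 ]
R3 ← R3 + 6·R2
  [ 1  4  -2/3  |  -17/3 ]
  [ 0  1     0  |   -4/3 ]
  [ 0  0     2  |      2 ]
R3 ← 1/2·R3
  [ 1  4  -2/3  |  -17/3 ]
  [ 0  1     0  |   -4/3 ]
  [ 0  0     1  |      1 ]
R1 ← R1 + 2/3·R3
  [ 1  4  0  |    -5 ]
  [ 0  1  0  |  -4/3 ]
  [ 0  0  1  |     1 ]
R1 ← R1 − 4·R2
  [ 1  0  0  |   1/3 ]
  [ 0  1  0  |  -4/3 ]
  [ 0  0  1  |     1 ]
Reading off the last column: x = 1/3, y = -4/3, z = 1.

(1/3, -4/3, 1)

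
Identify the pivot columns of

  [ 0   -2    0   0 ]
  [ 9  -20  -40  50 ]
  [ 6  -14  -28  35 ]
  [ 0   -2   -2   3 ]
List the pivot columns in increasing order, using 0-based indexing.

0, 1, 2, 3

r1 ↔ r2
  [ 9  -20  -40  50 ]
  [ 0   -2    0   0 ]
  [ 6  -14  -28  35 ]
  [ 0   -2   -2   3 ]
r1 → 1/9·r1
  [ 1  -20/9  -40/9  50/9 ]
  [ 0     -2      0     0 ]
  [ 6    -14    -28    35 ]
  [ 0     -2     -2     3 ]
r3 → r3 − 6·r1
  [ 1  -20/9  -40/9  50/9 ]
  [ 0     -2      0     0 ]
  [ 0   -2/3   -4/3   5/3 ]
  [ 0     -2     -2     3 ]
r2 → -1/2·r2
  [ 1  -20/9  -40/9  50/9 ]
  [ 0      1      0     0 ]
  [ 0   -2/3   -4/3   5/3 ]
  [ 0     -2     -2     3 ]
r3 → r3 + 2/3·r2
  [ 1  -20/9  -40/9  50/9 ]
  [ 0      1      0     0 ]
  [ 0      0   -4/3   5/3 ]
  [ 0     -2     -2     3 ]
r4 → r4 + 2·r2
  [ 1  -20/9  -40/9  50/9 ]
  [ 0      1      0     0 ]
  [ 0      0   -4/3   5/3 ]
  [ 0      0     -2     3 ]
r3 → -3/4·r3
  [ 1  -20/9  -40/9  50/9 ]
  [ 0      1      0     0 ]
  [ 0      0      1  -5/4 ]
  [ 0      0     -2     3 ]
r4 → r4 + 2·r3
  [ 1  -20/9  -40/9  50/9 ]
  [ 0      1      0     0 ]
  [ 0      0      1  -5/4 ]
  [ 0      0      0   1/2 ]
r4 → 2·r4
  [ 1  -20/9  -40/9  50/9 ]
  [ 0      1      0     0 ]
  [ 0      0      1  -5/4 ]
  [ 0      0      0     1 ]
r3 → r3 + 5/4·r4
  [ 1  -20/9  -40/9  50/9 ]
  [ 0      1      0     0 ]
  [ 0      0      1     0 ]
  [ 0      0      0     1 ]
r1 → r1 − 50/9·r4
  [ 1  -20/9  -40/9  0 ]
  [ 0      1      0  0 ]
  [ 0      0      1  0 ]
  [ 0      0      0  1 ]
r1 → r1 + 40/9·r3
  [ 1  -20/9  0  0 ]
  [ 0      1  0  0 ]
  [ 0      0  1  0 ]
  [ 0      0  0  1 ]
r1 → r1 + 20/9·r2
  [ 1  0  0  0 ]
  [ 0  1  0  0 ]
  [ 0  0  1  0 ]
  [ 0  0  0  1 ]
Pivot columns are the columns containing a leading 1.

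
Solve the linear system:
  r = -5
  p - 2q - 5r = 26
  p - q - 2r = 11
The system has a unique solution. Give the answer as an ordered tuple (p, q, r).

(1, 0, -5)

Form the augmented matrix and row-reduce:
  [ 0   0   1  |  -5 ]
  [ 1  -2  -5  |  26 ]
  [ 1  -1  -2  |  11 ]
ρ1 <=> ρ2
  [ 1  -2  -5  |  26 ]
  [ 0   0   1  |  -5 ]
  [ 1  -1  -2  |  11 ]
ρ3 → ρ3 − ρ1
  [ 1  -2  -5  |   26 ]
  [ 0   0   1  |   -5 ]
  [ 0   1   3  |  -15 ]
ρ2 <=> ρ3
  [ 1  -2  -5  |   26 ]
  [ 0   1   3  |  -15 ]
  [ 0   0   1  |   -5 ]
ρ2 → ρ2 − 3·ρ3
  [ 1  -2  -5  |  26 ]
  [ 0   1   0  |   0 ]
  [ 0   0   1  |  -5 ]
ρ1 → ρ1 + 5·ρ3
  [ 1  -2  0  |   1 ]
  [ 0   1  0  |   0 ]
  [ 0   0  1  |  -5 ]
ρ1 → ρ1 + 2·ρ2
  [ 1  0  0  |   1 ]
  [ 0  1  0  |   0 ]
  [ 0  0  1  |  -5 ]
Reading off the last column: p = 1, q = 0, r = -5.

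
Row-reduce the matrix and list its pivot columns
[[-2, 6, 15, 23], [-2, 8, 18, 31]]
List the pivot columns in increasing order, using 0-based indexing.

0, 1

R1 ← -1/2·R1
  [  1  -3  -15/2  -23/2 ]
  [ -2   8     18     31 ]
R2 ← R2 + 2·R1
  [ 1  -3  -15/2  -23/2 ]
  [ 0   2      3      8 ]
R2 ← 1/2·R2
  [ 1  -3  -15/2  -23/2 ]
  [ 0   1    3/2      4 ]
R1 ← R1 + 3·R2
  [ 1  0   -3  1/2 ]
  [ 0  1  3/2    4 ]
Pivot columns are the columns containing a leading 1.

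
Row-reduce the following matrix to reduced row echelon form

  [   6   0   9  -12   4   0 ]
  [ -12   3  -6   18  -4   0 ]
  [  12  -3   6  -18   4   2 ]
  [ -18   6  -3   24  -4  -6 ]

Multiply R1 by 1/6.
  [   1   0  3/2   -2  2/3   0 ]
  [ -12   3   -6   18   -4   0 ]
  [  12  -3    6  -18    4   2 ]
  [ -18   6   -3   24   -4  -6 ]
Add 12 times R1 to R2.
  [   1   0  3/2   -2  2/3   0 ]
  [   0   3   12   -6    4   0 ]
  [  12  -3    6  -18    4   2 ]
  [ -18   6   -3   24   -4  -6 ]
Subtract 12 times R1 from R3.
  [   1   0  3/2  -2  2/3   0 ]
  [   0   3   12  -6    4   0 ]
  [   0  -3  -12   6   -4   2 ]
  [ -18   6   -3  24   -4  -6 ]
Add 18 times R1 to R4.
  [ 1   0  3/2   -2  2/3   0 ]
  [ 0   3   12   -6    4   0 ]
  [ 0  -3  -12    6   -4   2 ]
  [ 0   6   24  -12    8  -6 ]
Multiply R2 by 1/3.
  [ 1   0  3/2   -2  2/3   0 ]
  [ 0   1    4   -2  4/3   0 ]
  [ 0  -3  -12    6   -4   2 ]
  [ 0   6   24  -12    8  -6 ]
Add 3 times R2 to R3.
  [ 1  0  3/2   -2  2/3   0 ]
  [ 0  1    4   -2  4/3   0 ]
  [ 0  0    0    0    0   2 ]
  [ 0  6   24  -12    8  -6 ]
Subtract 6 times R2 from R4.
  [ 1  0  3/2  -2  2/3   0 ]
  [ 0  1    4  -2  4/3   0 ]
  [ 0  0    0   0    0   2 ]
  [ 0  0    0   0    0  -6 ]
Multiply R3 by 1/2.
  [ 1  0  3/2  -2  2/3   0 ]
  [ 0  1    4  -2  4/3   0 ]
  [ 0  0    0   0    0   1 ]
  [ 0  0    0   0    0  -6 ]
Add 6 times R3 to R4.
  [ 1  0  3/2  -2  2/3  0 ]
  [ 0  1    4  -2  4/3  0 ]
  [ 0  0    0   0    0  1 ]
  [ 0  0    0   0    0  0 ]

[[1, 0, 3/2, -2, 2/3, 0], [0, 1, 4, -2, 4/3, 0], [0, 0, 0, 0, 0, 1], [0, 0, 0, 0, 0, 0]]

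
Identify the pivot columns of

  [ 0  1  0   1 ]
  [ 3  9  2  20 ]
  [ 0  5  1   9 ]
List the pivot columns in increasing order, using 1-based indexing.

1, 2, 3

ρ1 <=> ρ2
  [ 3  9  2  20 ]
  [ 0  1  0   1 ]
  [ 0  5  1   9 ]
ρ1 ← 1/3·ρ1
  [ 1  3  2/3  20/3 ]
  [ 0  1    0     1 ]
  [ 0  5    1     9 ]
ρ3 ← ρ3 − 5·ρ2
  [ 1  3  2/3  20/3 ]
  [ 0  1    0     1 ]
  [ 0  0    1     4 ]
ρ1 ← ρ1 − 2/3·ρ3
  [ 1  3  0  4 ]
  [ 0  1  0  1 ]
  [ 0  0  1  4 ]
ρ1 ← ρ1 − 3·ρ2
  [ 1  0  0  1 ]
  [ 0  1  0  1 ]
  [ 0  0  1  4 ]
Pivot columns are the columns containing a leading 1.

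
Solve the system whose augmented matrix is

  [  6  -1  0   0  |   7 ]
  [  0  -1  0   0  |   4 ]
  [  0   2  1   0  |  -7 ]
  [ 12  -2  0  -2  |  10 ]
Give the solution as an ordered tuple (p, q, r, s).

(1/2, -4, 1, 2)

Multiply R1 by 1/6.
  [  1  -1/6  0   0  |  7/6 ]
  [  0    -1  0   0  |    4 ]
  [  0     2  1   0  |   -7 ]
  [ 12    -2  0  -2  |   10 ]
Subtract 12 times R1 from R4.
  [ 1  -1/6  0   0  |  7/6 ]
  [ 0    -1  0   0  |    4 ]
  [ 0     2  1   0  |   -7 ]
  [ 0     0  0  -2  |   -4 ]
Multiply R2 by -1.
  [ 1  -1/6  0   0  |  7/6 ]
  [ 0     1  0   0  |   -4 ]
  [ 0     2  1   0  |   -7 ]
  [ 0     0  0  -2  |   -4 ]
Subtract 2 times R2 from R3.
  [ 1  -1/6  0   0  |  7/6 ]
  [ 0     1  0   0  |   -4 ]
  [ 0     0  1   0  |    1 ]
  [ 0     0  0  -2  |   -4 ]
Multiply R4 by -1/2.
  [ 1  -1/6  0  0  |  7/6 ]
  [ 0     1  0  0  |   -4 ]
  [ 0     0  1  0  |    1 ]
  [ 0     0  0  1  |    2 ]
Add 1/6 times R2 to R1.
  [ 1  0  0  0  |  1/2 ]
  [ 0  1  0  0  |   -4 ]
  [ 0  0  1  0  |    1 ]
  [ 0  0  0  1  |    2 ]
Reading off the last column: p = 1/2, q = -4, r = 1, s = 2.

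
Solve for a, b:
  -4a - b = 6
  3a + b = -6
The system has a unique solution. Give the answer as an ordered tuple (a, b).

Form the augmented matrix and row-reduce:
  [ -4  -1  |   6 ]
  [  3   1  |  -6 ]
R1 -> -1/4·R1
  [ 1  1/4  |  -3/2 ]
  [ 3    1  |    -6 ]
R2 -> R2 − 3·R1
  [ 1  1/4  |  -3/2 ]
  [ 0  1/4  |  -3/2 ]
R2 -> 4·R2
  [ 1  1/4  |  -3/2 ]
  [ 0    1  |    -6 ]
R1 -> R1 − 1/4·R2
  [ 1  0  |   0 ]
  [ 0  1  |  -6 ]
Reading off the last column: a = 0, b = -6.

(0, -6)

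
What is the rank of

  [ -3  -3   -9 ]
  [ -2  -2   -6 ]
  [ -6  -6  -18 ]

rank = 1

r1 → -1/3·r1
  [  1   1    3 ]
  [ -2  -2   -6 ]
  [ -6  -6  -18 ]
r2 → r2 + 2·r1
  [  1   1    3 ]
  [  0   0    0 ]
  [ -6  -6  -18 ]
r3 → r3 + 6·r1
  [ 1  1  3 ]
  [ 0  0  0 ]
  [ 0  0  0 ]
The reduced form has 1 nonzero row.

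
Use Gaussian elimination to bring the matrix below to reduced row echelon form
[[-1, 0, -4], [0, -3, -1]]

R1 := -1·R1
R2 := -1/3·R2

[[1, 0, 4], [0, 1, 1/3]]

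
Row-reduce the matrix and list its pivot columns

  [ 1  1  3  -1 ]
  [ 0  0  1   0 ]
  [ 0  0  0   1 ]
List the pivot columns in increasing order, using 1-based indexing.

R1 -> R1 + R3
  [ 1  1  3  0 ]
  [ 0  0  1  0 ]
  [ 0  0  0  1 ]
R1 -> R1 − 3·R2
  [ 1  1  0  0 ]
  [ 0  0  1  0 ]
  [ 0  0  0  1 ]
Pivot columns are the columns containing a leading 1.

1, 3, 4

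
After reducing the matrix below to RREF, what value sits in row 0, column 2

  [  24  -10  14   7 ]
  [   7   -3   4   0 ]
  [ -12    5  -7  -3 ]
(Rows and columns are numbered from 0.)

1

r1 → 1/24·r1
  [   1  -5/12  7/12  7/24 ]
  [   7     -3     4     0 ]
  [ -12      5    -7    -3 ]
r2 → r2 − 7·r1
  [   1  -5/12   7/12    7/24 ]
  [   0  -1/12  -1/12  -49/24 ]
  [ -12      5     -7      -3 ]
r3 → r3 + 12·r1
  [ 1  -5/12   7/12    7/24 ]
  [ 0  -1/12  -1/12  -49/24 ]
  [ 0      0      0     1/2 ]
r2 → -12·r2
  [ 1  -5/12  7/12  7/24 ]
  [ 0      1     1  49/2 ]
  [ 0      0     0   1/2 ]
r3 → 2·r3
  [ 1  -5/12  7/12  7/24 ]
  [ 0      1     1  49/2 ]
  [ 0      0     0     1 ]
r2 → r2 − 49/2·r3
  [ 1  -5/12  7/12  7/24 ]
  [ 0      1     1     0 ]
  [ 0      0     0     1 ]
r1 → r1 − 7/24·r3
  [ 1  -5/12  7/12  0 ]
  [ 0      1     1  0 ]
  [ 0      0     0  1 ]
r1 → r1 + 5/12·r2
  [ 1  0  1  0 ]
  [ 0  1  1  0 ]
  [ 0  0  0  1 ]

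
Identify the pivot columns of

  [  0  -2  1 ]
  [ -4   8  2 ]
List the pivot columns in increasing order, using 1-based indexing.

1, 2

ρ1 <=> ρ2
  [ -4   8  2 ]
  [  0  -2  1 ]
ρ1 ← -1/4·ρ1
  [ 1  -2  -1/2 ]
  [ 0  -2     1 ]
ρ2 ← -1/2·ρ2
  [ 1  -2  -1/2 ]
  [ 0   1  -1/2 ]
ρ1 ← ρ1 + 2·ρ2
  [ 1  0  -3/2 ]
  [ 0  1  -1/2 ]
Pivot columns are the columns containing a leading 1.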